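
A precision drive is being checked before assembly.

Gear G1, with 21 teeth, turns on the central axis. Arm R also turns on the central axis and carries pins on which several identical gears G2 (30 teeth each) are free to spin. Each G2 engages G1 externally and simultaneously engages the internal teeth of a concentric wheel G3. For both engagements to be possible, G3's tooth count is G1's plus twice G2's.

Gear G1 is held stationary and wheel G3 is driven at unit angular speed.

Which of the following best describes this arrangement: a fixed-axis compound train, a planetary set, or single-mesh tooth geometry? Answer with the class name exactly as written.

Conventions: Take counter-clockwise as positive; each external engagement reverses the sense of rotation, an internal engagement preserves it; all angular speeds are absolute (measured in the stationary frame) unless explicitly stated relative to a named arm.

planetary set

planetary set (21T centre, 30T on arm, 81T internal) — Willis relation
classification: planetary set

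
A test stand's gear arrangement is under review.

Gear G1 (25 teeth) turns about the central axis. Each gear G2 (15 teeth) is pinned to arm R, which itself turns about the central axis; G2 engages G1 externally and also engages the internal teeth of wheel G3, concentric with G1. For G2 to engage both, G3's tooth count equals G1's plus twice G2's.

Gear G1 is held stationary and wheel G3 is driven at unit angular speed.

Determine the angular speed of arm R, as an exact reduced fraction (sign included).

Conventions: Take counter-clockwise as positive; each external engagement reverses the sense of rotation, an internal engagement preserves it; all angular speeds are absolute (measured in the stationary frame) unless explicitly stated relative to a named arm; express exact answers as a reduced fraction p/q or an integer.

11/16

recognized (axles ride arm R): planetary set, 25/15/55 teeth
ring teeth: 25 + 2·15 = 55
25(ω_sun−ω_arm) = −55(ω_ring−ω_arm),  ω_sun = 0, ω_ring = 1
25(0−ω_arm) = −55(1−ω_arm)  ⇒  80·ω_arm = 55  ⇒  ω_arm = 11/16
exact speed ratio = 11/16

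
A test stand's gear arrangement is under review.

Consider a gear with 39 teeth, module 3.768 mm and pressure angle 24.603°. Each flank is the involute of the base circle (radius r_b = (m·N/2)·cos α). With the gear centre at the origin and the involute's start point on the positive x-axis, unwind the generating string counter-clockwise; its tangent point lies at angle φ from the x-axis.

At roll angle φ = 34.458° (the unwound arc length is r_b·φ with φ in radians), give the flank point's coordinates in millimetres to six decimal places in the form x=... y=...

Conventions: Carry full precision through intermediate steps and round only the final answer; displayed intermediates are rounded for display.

x=77.816142 y=4.670924

single-mesh involute tooth geometry (39T wheel at module 3.768)
pitch radius r_p = m·N/2 = 3.768·39/2 = 73.476000
base radius r_b = r_p·cos α = 73.476000·cos 24.603° = 66.805431
roll angle φ = 34.458° = 0.60140555 rad
x = r_b·(cos φ + φ·sin φ) = 77.816142
y = r_b·(sin φ − φ·cos φ) = 4.670924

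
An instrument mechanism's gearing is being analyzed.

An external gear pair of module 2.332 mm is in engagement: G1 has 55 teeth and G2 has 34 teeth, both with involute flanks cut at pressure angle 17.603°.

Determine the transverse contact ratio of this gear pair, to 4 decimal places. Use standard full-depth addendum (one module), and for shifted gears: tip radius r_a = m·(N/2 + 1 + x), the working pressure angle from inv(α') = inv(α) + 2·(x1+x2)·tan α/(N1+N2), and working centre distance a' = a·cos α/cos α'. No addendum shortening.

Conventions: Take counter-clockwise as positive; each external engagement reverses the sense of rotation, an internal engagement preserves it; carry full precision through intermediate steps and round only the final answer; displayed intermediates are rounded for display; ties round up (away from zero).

recognized (one external pair, fixed centres): single-mesh tooth geometry, m = 2.332, N1 = 55, N2 = 34
base radii: r_b1 = 61.127102, r_b2 = 37.787663
tip radii: r_a1 = 66.462000, r_a2 = 41.976000
no profile shift: α' = α, a' = a
action lengths: √(r_a1²−r_b1²) = 26.089746, √(r_a2²−r_b2²) = 18.277776
base pitch p_b = π·m·cos α = 6.983144
CR = (26.089746 + 18.277776 − 103.774000·sin 17.60300°)/6.983144 = 1.859364
contact ratio ≈ 1.8594

1.8594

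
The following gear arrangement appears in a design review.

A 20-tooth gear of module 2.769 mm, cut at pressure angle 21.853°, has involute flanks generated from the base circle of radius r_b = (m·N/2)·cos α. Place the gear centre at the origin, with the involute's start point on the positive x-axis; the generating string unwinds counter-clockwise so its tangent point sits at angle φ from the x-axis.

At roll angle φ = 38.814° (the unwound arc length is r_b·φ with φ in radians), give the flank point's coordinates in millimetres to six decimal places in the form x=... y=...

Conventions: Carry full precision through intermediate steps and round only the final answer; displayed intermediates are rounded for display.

single-mesh involute tooth geometry (20T wheel at module 2.769)
pitch radius r_p = m·N/2 = 2.769·20/2 = 27.690000
base radius r_b = r_p·cos α = 27.690000·cos 21.853° = 25.700249
roll angle φ = 38.814° = 0.67743210 rad
x = r_b·(cos φ + φ·sin φ) = 30.937841
y = r_b·(sin φ − φ·cos φ) = 2.543024

x=30.937841 y=2.543024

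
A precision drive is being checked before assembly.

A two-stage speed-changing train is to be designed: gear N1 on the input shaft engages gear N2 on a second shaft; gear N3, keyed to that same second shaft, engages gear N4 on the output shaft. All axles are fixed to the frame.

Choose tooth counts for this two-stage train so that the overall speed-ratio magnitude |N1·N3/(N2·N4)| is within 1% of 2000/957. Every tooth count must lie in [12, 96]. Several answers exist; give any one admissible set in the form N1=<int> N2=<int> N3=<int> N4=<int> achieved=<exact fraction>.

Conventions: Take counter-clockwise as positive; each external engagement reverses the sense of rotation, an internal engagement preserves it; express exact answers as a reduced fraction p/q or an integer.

N1=25 N2=29 N3=80 N4=33 achieved=2000/957

2-stage fixed-axis compound train for ratio 2000/957
target = 2000/957 in lowest terms: an exact hit needs N1·N3 = k·2000 and N2·N4 = k·957 for one integer k, every count in [12, 96]; additionally prefer no 1:1 stage (N1 ≠ N2, N3 ≠ N4)
k = 1: N1·N3 = 2000 = 25·80, N2·N4 = 957 = 29·33
achieved = 25·80/(29·33) = 2000/957; |achieved − target| = 0 ≤ 20/957 ✓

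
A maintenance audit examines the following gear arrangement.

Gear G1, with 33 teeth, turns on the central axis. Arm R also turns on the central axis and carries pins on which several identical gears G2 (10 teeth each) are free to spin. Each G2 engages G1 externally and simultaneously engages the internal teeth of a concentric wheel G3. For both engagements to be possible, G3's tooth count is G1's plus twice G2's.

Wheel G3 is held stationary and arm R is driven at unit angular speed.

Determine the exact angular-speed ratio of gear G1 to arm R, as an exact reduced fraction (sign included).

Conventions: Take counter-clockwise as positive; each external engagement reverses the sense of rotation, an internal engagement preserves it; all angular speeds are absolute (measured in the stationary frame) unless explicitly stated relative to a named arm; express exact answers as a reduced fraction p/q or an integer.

86/33

topology: planetary set — G1 33T / G2 10T / G3 53T, arm = carrier (Willis)
ring teeth: 33 + 2·10 = 53
33(ω_sun−ω_arm) = −53(ω_ring−ω_arm),  ω_ring = 0, ω_arm = 1
ω_sun = 1 − (53/33)(0−1) = 86/33
ω_out/ω_in = 86/33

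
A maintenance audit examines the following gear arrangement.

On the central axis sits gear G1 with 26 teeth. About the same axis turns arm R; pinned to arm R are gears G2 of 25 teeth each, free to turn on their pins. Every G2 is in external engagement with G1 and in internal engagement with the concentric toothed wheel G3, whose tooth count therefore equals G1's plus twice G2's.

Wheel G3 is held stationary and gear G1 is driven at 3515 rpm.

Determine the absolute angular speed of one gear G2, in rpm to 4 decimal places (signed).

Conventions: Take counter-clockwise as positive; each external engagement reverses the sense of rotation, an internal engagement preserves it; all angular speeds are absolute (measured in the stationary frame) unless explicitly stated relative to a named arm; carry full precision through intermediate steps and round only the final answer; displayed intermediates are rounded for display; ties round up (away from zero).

-1827.8000 rpm

planetary set (26T centre, 25T on arm, 76T internal) — Willis relation
normalise by the input: solve with ω_sun = 1, then scale by 3515 rpm
ring teeth: 26 + 2·25 = 76
26(ω_sun−ω_arm) = −76(ω_ring−ω_arm),  ω_ring = 0, ω_sun = 1
26(1−ω_arm) = −76(0−ω_arm)  ⇒  102·ω_arm = 26  ⇒  ω_arm = 13/51
sun–planet mesh: 26·(1−13/51) = −25·(ω_p−ω_arm)  ⇒  ω_p−ω_arm = -988/1275
ω_p = 13/51 − 988/1275 = -13/25
scale: ω_p = -13/25 × 3515 rpm = -1827.8000 rpm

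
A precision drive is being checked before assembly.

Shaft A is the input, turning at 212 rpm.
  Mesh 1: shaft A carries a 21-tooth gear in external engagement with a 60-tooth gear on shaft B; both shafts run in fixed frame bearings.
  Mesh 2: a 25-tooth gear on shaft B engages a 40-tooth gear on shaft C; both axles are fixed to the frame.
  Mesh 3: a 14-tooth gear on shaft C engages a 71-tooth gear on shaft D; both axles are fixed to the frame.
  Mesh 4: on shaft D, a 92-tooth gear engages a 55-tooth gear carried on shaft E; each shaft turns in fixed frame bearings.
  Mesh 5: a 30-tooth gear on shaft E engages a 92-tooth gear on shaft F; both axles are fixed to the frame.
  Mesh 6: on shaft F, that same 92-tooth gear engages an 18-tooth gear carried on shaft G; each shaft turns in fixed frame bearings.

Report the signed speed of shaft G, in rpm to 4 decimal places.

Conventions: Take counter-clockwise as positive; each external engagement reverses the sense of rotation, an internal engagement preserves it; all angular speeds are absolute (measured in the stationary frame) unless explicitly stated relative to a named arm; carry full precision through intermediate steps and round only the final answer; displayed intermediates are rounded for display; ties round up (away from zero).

+25.4934 rpm

6-mesh fixed-axis compound train (all bearings frame-fixed)
mesh 1 [21T→60T]: ω = 212.0000×21/60 = 74.2000 rpm, sense flips to −
mesh 2 [25T→40T]: ω = 74.2000×25/40 = 46.3750 rpm, sense flips to +
mesh 3 [14T→71T]: ω = 46.3750×14/71 = 9.1444 rpm, sense flips to −
mesh 4 [92T→55T]: ω = 9.1444×92/55 = 15.2960 rpm, sense flips to +
mesh 5 [30T→92T]: ω = 15.2960×30/92 = 4.9878 rpm, sense flips to −
mesh 6 [92T→18T]: ω = 4.9878×92/18 = 25.4934 rpm, sense flips to +
signed output speed = +25.4934 rpm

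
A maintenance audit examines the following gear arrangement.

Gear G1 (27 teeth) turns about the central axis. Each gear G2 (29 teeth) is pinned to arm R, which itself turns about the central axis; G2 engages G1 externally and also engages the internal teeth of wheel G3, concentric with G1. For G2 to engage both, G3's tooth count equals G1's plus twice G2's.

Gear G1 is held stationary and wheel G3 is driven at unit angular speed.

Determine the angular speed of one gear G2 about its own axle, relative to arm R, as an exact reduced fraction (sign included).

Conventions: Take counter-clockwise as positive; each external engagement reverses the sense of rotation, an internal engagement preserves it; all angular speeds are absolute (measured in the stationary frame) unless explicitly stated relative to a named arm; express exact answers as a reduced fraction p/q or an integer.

2295/3248

class = planetary set [G3 = 27+2·29 = 85; Willis about the carrier]
ring teeth: 27 + 2·29 = 85
27(ω_sun−ω_arm) = −85(ω_ring−ω_arm),  ω_sun = 0, ω_ring = 1
27(0−ω_arm) = −85(1−ω_arm)  ⇒  112·ω_arm = 85  ⇒  ω_arm = 85/112
sun–planet mesh: 27·(0−85/112) = −29·(ω_p−ω_arm)  ⇒  ω_p−ω_arm = 2295/3248
exact speed ratio = 2295/3248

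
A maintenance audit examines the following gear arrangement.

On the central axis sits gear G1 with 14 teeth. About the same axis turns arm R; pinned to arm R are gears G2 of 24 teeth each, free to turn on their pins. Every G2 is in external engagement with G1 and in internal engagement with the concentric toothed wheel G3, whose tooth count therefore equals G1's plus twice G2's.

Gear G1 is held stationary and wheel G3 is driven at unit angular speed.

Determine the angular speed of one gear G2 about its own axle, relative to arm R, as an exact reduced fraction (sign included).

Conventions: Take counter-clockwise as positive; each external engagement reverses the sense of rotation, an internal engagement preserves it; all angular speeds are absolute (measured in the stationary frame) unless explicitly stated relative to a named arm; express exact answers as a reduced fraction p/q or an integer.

217/456

topology: planetary set — G1 14T / G2 24T / G3 62T, arm = carrier (Willis)
ring teeth: 14 + 2·24 = 62
14(ω_sun−ω_arm) = −62(ω_ring−ω_arm),  ω_sun = 0, ω_ring = 1
14(0−ω_arm) = −62(1−ω_arm)  ⇒  76·ω_arm = 62  ⇒  ω_arm = 31/38
sun–planet mesh: 14·(0−31/38) = −24·(ω_p−ω_arm)  ⇒  ω_p−ω_arm = 217/456
exact speed ratio = 217/456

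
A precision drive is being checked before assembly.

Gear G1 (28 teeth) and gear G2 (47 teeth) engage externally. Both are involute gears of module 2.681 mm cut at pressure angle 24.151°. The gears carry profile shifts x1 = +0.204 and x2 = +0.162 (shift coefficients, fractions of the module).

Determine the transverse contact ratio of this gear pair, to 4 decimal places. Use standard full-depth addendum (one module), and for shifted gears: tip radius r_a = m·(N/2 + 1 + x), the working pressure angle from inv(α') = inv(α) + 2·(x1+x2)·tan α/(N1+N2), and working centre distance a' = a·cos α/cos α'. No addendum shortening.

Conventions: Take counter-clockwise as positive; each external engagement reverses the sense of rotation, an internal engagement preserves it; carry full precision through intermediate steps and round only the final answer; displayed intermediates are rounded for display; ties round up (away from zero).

topology: single-mesh involute geometry — m = 2.681, 28T/47T pair
base radii: r_b1 = 34.248662, r_b2 = 57.488826
tip radii: r_a1 = 40.761924, r_a2 = 66.118822
inv(α') = inv(24.151°) + 2·(+0.204+0.162)·tan α/(28+47) = 0.03125209  ⇒  α' = 25.33138°
a' = a·cos α / cos α' = 100.5375·cos 24.151°/cos 25.33138° = 101.496550
action lengths: √(r_a1²−r_b1²) = 22.103474, √(r_a2²−r_b2²) = 32.660887
base pitch p_b = π·m·cos α = 7.685382
CR = (22.103474 + 32.660887 − 101.496550·sin 25.33138°)/7.685382 = 1.475367
contact ratio ≈ 1.4754

1.4754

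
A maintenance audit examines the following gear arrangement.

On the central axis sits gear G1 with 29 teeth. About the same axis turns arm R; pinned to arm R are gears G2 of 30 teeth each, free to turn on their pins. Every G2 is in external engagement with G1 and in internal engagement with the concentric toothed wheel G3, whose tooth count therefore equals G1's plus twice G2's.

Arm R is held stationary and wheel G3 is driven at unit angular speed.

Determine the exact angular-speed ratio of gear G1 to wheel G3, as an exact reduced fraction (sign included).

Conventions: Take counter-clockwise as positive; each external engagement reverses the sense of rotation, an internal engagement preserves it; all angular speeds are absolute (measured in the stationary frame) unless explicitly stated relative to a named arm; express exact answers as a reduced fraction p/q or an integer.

recognized (axles ride arm R): planetary set, 29/30/89 teeth
ring teeth: 29 + 2·30 = 89
29(ω_sun−ω_arm) = −89(ω_ring−ω_arm),  ω_arm = 0, ω_ring = 1
ω_sun = 0 − (89/29)(1−0) = -89/29
ω_out/ω_in = -89/29

-89/29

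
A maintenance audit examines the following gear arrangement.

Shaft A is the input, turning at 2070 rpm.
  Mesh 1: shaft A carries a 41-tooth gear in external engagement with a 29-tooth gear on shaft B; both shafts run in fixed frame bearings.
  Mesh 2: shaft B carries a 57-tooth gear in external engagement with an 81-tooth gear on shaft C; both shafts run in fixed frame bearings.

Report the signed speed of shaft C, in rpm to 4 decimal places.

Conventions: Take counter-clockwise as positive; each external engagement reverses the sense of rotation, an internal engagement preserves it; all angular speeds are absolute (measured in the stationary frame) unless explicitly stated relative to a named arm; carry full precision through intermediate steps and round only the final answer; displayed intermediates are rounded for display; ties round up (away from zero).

+2059.4253 rpm

2-mesh fixed-axis compound train (all bearings frame-fixed)
mesh 1 [41T→29T]: ω = 2070.0000×41/29 = 2926.5517 rpm, sense flips to −
mesh 2 [57T→81T]: ω = 2926.5517×57/81 = 2059.4253 rpm, sense flips to +
signed output speed = +2059.4253 rpm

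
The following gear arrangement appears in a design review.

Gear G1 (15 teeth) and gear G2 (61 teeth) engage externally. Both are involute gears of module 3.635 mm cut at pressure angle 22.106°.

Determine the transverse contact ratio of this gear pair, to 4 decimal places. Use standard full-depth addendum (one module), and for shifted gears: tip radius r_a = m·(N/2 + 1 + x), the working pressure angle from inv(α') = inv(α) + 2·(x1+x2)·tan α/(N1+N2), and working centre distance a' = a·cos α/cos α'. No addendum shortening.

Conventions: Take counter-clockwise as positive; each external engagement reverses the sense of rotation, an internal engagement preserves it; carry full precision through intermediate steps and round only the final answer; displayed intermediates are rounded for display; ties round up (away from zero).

class = single-mesh tooth geometry [involute pair 15T × 61T, m = 3.635]
base radii: r_b1 = 25.258413, r_b2 = 102.717544
tip radii: r_a1 = 30.897500, r_a2 = 114.502500
no profile shift: α' = α, a' = a
action lengths: √(r_a1²−r_b1²) = 17.795171, √(r_a2²−r_b2²) = 50.595737
base pitch p_b = π·m·cos α = 10.580219
CR = (17.795171 + 50.595737 − 138.130000·sin 22.10600°)/10.580219 = 1.550974
contact ratio ≈ 1.5510

1.5510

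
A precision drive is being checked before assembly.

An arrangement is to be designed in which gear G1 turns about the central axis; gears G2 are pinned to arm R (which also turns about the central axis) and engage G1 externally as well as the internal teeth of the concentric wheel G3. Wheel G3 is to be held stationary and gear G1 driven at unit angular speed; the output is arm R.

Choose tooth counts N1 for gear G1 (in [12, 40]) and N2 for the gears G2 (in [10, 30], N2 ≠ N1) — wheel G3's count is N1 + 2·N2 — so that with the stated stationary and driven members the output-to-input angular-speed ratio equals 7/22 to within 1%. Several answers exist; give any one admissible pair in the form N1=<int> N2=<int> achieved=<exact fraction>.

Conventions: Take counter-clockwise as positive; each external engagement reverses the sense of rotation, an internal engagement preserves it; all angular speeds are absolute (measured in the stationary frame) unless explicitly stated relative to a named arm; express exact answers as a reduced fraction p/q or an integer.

N1=21 N2=12 achieved=7/22

topology: planetary set — design target 7/22, arm = carrier (Willis)
Willis with ω_ring = 0: ω_arm/ω_sun = N1/(N1+N3); set equal to 7/22  ⇒  N3/N1 = 1/(7/22) − 1 = 15/7
N3 = N1 + 2·N2  ⇒  N2/N1 = (N3/N1 − 1)/2 = (15/7 − 1)/2 = 4/7
smallest multiple with N1 ≥ 12 and N2 ≥ 10: k = 3  ⇒  N1 = 3·7 = 21, N2 = 3·4 = 12 (N1 ≤ 40, N2 ≤ 30, N2 ≠ N1 ✓), N3 = 21 + 2·12 = 45
check: N1/(N1+N3) with N1 = 21, N3 = 45 gives 7/22; |achieved − target| = 0 ≤ 7/2200 ✓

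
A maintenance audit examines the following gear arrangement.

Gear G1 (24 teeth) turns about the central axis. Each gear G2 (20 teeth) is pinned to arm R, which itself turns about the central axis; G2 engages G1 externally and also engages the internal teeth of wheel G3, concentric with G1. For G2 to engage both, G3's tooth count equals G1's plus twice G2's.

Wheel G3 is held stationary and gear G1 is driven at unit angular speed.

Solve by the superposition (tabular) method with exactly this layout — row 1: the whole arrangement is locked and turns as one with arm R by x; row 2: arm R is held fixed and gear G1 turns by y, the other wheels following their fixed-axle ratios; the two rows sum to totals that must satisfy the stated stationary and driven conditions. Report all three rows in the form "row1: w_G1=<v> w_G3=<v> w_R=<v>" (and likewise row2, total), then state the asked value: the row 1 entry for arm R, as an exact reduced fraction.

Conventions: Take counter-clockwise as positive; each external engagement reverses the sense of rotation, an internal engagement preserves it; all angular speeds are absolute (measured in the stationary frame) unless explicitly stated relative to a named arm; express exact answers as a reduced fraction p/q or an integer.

class = planetary set [G3 = 24+2·20 = 64; Willis about the carrier]
row 1 — lock + rotate with arm: ω_sun = ω_ring = ω_arm = x
superposition row 2 [arm held]: sun y, ring −(24/64)·y, arm 0
boundary: total ω_ring = x − (24/64)·y = 0 and total ω_sun = x + y = 1  ⇒  y = 8/11, x = 3/11
row 2 ring = −(24/64)·8/11 = -3/11
totals (row 1 + row 2): sun 3/11 + 8/11 = 1, ring 3/11 + (-3/11) = 0, arm 3/11 + 0 = 3/11
asked cell (row1, arm) = 3/11

row1: w_G1=3/11 w_G3=3/11 w_R=3/11
row2: w_G1=8/11 w_G3=-3/11 w_R=0
total: w_G1=1 w_G3=0 w_R=3/11
asked value: 3/11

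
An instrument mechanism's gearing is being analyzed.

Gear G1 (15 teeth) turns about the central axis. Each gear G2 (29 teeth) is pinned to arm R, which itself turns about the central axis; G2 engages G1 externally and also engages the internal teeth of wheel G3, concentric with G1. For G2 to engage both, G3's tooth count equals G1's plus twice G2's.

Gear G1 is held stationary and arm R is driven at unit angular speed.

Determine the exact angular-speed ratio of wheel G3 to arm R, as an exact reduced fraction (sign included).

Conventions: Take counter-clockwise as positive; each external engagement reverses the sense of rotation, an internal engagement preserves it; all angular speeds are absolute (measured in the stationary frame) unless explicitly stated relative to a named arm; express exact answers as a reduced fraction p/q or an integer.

88/73

topology: planetary set — G1 15T / G2 29T / G3 73T, arm = carrier (Willis)
ring teeth: 15 + 2·29 = 73
15(ω_sun−ω_arm) = −73(ω_ring−ω_arm),  ω_sun = 0, ω_arm = 1
ω_ring = 1 − (15/73)(0−1) = 88/73
ω_out/ω_in = 88/73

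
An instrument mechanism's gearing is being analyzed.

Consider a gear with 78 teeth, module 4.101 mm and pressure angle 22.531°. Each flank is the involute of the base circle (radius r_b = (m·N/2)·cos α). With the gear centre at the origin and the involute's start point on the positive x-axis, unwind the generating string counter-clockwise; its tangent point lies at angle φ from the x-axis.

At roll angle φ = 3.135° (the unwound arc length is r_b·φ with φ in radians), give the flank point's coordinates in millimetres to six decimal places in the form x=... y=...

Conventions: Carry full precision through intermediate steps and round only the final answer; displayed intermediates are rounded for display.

x=147.952208 y=0.008064

recognized (one wheel, involute flank): single-mesh tooth geometry, m = 4.101, N = 78
pitch radius r_p = m·N/2 = 4.101·78/2 = 159.939000
base radius r_b = r_p·cos α = 159.939000·cos 22.531° = 147.731231
roll angle φ = 3.135° = 0.05471607 rad
x = r_b·(cos φ + φ·sin φ) = 147.952208
y = r_b·(sin φ − φ·cos φ) = 0.008064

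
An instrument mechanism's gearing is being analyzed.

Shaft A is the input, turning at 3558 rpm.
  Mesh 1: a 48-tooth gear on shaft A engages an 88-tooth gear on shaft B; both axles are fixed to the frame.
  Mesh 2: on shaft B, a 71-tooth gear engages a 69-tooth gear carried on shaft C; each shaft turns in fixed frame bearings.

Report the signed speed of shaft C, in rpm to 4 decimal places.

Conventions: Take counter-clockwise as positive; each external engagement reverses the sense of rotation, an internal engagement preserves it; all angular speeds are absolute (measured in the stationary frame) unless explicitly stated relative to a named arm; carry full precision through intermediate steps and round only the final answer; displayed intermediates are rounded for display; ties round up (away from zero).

topology: fixed-axis compound train — 2 meshes, A→C
mesh 1 [48T→88T]: ω = 3558.0000×48/88 = 1940.7273 rpm, sense flips to −
mesh 2 [71T→69T]: ω = 1940.7273×71/69 = 1996.9802 rpm, sense flips to +
signed output speed = +1996.9802 rpm

+1996.9802 rpm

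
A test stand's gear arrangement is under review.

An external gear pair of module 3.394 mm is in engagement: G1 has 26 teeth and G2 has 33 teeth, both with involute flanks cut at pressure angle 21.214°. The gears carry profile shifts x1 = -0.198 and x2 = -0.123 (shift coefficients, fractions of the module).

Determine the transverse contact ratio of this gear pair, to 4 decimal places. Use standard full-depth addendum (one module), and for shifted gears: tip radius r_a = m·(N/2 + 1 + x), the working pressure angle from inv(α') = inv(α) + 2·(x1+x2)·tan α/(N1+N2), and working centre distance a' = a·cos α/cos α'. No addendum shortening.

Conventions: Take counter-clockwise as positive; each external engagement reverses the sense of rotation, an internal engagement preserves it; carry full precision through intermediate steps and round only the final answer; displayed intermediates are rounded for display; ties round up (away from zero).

single-mesh involute tooth geometry (26T engaging 33T at module 3.394)
base radii: r_b1 = 41.132091, r_b2 = 52.206115
tip radii: r_a1 = 46.843988, r_a2 = 58.977538
inv(α') = inv(21.214°) + 2·(-0.198-0.123)·tan α/(26+33) = 0.01367776  ⇒  α' = 19.45346°
a' = a·cos α / cos α' = 100.1230·cos 21.214°/cos 19.45346° = 98.989272
action lengths: √(r_a1²−r_b1²) = 22.416742, √(r_a2²−r_b2²) = 27.438504
base pitch p_b = π·m·cos α = 9.940021
CR = (22.416742 + 27.438504 − 98.989272·sin 19.45346°)/9.940021 = 1.698966
contact ratio ≈ 1.6990

1.6990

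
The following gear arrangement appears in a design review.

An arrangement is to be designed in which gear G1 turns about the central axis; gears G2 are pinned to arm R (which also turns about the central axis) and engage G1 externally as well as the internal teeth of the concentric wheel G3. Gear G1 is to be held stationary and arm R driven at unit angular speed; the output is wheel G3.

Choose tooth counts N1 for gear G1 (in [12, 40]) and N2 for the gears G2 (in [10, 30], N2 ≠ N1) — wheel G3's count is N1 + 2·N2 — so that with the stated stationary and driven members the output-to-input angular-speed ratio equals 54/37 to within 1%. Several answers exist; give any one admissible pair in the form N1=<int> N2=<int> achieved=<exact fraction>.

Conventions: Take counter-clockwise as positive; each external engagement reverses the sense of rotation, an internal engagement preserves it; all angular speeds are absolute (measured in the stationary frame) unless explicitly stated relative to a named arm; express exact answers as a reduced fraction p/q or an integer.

design class (target 54/37): planetary set
Willis with ω_sun = 0: ω_ring/ω_arm = (N1+N3)/N3; set equal to 54/37  ⇒  N3/N1 = 1/(54/37 − 1) = 37/17
N3 = N1 + 2·N2  ⇒  N2/N1 = (N3/N1 − 1)/2 = (37/17 − 1)/2 = 10/17
smallest multiple with N1 ≥ 12 and N2 ≥ 10: k = 1  ⇒  N1 = 1·17 = 17, N2 = 1·10 = 10 (N1 ≤ 40, N2 ≤ 30, N2 ≠ N1 ✓), N3 = 17 + 2·10 = 37
check: (N1+N3)/N3 with N1 = 17, N3 = 37 gives 54/37; |achieved − target| = 0 ≤ 27/1850 ✓

N1=17 N2=10 achieved=54/37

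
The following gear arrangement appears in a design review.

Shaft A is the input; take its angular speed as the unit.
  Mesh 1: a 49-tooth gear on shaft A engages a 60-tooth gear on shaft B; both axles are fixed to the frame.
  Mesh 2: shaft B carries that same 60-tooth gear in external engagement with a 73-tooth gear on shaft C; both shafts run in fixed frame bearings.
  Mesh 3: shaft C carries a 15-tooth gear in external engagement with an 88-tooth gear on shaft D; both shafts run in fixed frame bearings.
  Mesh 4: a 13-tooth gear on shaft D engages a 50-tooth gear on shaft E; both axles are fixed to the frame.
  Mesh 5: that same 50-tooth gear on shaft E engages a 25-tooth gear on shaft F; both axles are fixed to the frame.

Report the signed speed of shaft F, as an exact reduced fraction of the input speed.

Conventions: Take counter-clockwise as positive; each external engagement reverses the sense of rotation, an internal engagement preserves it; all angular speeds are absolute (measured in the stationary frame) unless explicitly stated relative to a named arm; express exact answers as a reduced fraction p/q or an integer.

5-mesh fixed-axis compound train (all bearings frame-fixed)
mesh 1 [49T→60T]: |ω|/ω_in = 1×49/60 = 49/60, sense flips to −
mesh 2 [60T→73T]: |ω|/ω_in = (49/60)×60/73 = 49/73, sense flips to +
mesh 3 [15T→88T]: |ω|/ω_in = (49/73)×15/88 = 735/6424, sense flips to −
mesh 4 [13T→50T]: |ω|/ω_in = (735/6424)×13/50 = 1911/64240, sense flips to +
mesh 5 [50T→25T]: |ω|/ω_in = (1911/64240)×50/25 = 1911/32120, sense flips to −
signed output speed (× input speed) = -1911/32120

-1911/32120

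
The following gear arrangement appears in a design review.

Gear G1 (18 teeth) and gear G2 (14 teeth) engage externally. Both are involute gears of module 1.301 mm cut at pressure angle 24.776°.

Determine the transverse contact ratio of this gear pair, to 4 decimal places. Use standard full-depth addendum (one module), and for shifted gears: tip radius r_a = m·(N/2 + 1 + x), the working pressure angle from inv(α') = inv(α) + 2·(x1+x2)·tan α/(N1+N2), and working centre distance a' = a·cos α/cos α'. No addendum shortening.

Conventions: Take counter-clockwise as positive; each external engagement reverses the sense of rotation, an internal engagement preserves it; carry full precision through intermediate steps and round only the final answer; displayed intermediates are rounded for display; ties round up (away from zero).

class = single-mesh tooth geometry [involute pair 18T × 14T, m = 1.301]
base radii: r_b1 = 10.631223, r_b2 = 8.268729
tip radii: r_a1 = 13.010000, r_a2 = 10.408000
no profile shift: α' = α, a' = a
action lengths: √(r_a1²−r_b1²) = 7.499147, √(r_a2²−r_b2²) = 6.320964
base pitch p_b = π·m·cos α = 3.710997
CR = (7.499147 + 6.320964 − 20.816000·sin 24.77600°)/3.710997 = 1.373408
contact ratio ≈ 1.3734

1.3734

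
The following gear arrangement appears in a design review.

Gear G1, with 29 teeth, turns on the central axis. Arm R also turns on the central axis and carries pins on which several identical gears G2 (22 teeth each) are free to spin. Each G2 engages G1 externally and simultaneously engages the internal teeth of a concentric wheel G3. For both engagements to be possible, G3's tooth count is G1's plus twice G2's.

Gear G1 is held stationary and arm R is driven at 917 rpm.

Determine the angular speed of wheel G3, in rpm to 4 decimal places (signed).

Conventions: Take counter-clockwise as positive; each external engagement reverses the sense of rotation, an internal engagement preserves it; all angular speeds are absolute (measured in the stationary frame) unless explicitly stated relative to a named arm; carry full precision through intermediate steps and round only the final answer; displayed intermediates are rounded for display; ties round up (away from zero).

recognized (axles ride arm R): planetary set, 29/22/73 teeth
normalise by the input: solve with ω_arm = 1, then scale by 917 rpm
ring teeth: 29 + 2·22 = 73
29(ω_sun−ω_arm) = −73(ω_ring−ω_arm),  ω_sun = 0, ω_arm = 1
ω_ring = 1 − (29/73)(0−1) = 102/73
scale: ω_ring = 102/73 × 917 rpm = +1281.2877 rpm

+1281.2877 rpm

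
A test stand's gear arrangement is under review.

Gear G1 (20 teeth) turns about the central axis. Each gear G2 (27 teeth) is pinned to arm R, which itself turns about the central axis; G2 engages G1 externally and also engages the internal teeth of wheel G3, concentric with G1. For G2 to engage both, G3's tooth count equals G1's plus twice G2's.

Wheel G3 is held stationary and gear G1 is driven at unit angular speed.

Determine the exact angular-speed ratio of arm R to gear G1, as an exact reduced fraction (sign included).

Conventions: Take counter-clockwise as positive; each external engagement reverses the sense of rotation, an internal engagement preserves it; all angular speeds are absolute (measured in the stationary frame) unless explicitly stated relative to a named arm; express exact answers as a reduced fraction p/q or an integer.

planetary set (20T centre, 27T on arm, 74T internal) — Willis relation
ring teeth: 20 + 2·27 = 74
20(ω_sun−ω_arm) = −74(ω_ring−ω_arm),  ω_ring = 0, ω_sun = 1
20(1−ω_arm) = −74(0−ω_arm)  ⇒  94·ω_arm = 20  ⇒  ω_arm = 10/47
ω_out/ω_in = 10/47

10/47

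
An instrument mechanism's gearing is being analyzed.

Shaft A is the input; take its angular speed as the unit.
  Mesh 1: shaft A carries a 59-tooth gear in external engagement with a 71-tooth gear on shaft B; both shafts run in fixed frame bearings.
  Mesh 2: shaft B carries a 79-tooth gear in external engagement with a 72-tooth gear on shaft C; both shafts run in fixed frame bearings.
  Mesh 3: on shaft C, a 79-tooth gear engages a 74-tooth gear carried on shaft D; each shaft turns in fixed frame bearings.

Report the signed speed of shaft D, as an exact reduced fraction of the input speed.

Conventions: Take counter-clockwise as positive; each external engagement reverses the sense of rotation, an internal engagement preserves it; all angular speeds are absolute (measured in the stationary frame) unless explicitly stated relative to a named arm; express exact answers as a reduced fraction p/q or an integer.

3-mesh fixed-axis compound train (all bearings frame-fixed)
mesh 1 [59T→71T]: |ω|/ω_in = 1×59/71 = 59/71, sense flips to −
mesh 2 [79T→72T]: |ω|/ω_in = (59/71)×79/72 = 4661/5112, sense flips to +
mesh 3 [79T→74T]: |ω|/ω_in = (4661/5112)×79/74 = 368219/378288, sense flips to −
signed output speed (× input speed) = -368219/378288

-368219/378288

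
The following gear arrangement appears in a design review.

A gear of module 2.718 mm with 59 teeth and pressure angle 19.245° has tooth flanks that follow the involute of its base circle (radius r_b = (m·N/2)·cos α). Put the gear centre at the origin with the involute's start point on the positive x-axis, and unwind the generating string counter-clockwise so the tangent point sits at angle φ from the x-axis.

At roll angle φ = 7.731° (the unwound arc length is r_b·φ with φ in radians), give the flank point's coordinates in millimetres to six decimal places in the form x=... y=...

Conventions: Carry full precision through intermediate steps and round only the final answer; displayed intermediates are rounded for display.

x=76.386293 y=0.061876

single-mesh involute tooth geometry (59T wheel at module 2.718)
pitch radius r_p = m·N/2 = 2.718·59/2 = 80.181000
base radius r_b = r_p·cos α = 80.181000·cos 19.245° = 75.700308
roll angle φ = 7.731° = 0.13493140 rad
x = r_b·(cos φ + φ·sin φ) = 76.386293
y = r_b·(sin φ − φ·cos φ) = 0.061876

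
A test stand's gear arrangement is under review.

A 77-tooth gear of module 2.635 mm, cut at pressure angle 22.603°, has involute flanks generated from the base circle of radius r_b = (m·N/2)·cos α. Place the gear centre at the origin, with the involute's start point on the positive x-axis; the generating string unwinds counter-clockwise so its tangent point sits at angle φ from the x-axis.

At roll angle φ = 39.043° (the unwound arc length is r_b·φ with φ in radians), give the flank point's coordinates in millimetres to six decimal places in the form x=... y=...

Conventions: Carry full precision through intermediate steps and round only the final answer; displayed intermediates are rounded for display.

x=112.939695 y=9.426945

single-mesh involute tooth geometry (77T wheel at module 2.635)
pitch radius r_p = m·N/2 = 2.635·77/2 = 101.447500
base radius r_b = r_p·cos α = 101.447500·cos 22.603° = 93.655327
roll angle φ = 39.043° = 0.68142890 rad
x = r_b·(cos φ + φ·sin φ) = 112.939695
y = r_b·(sin φ − φ·cos φ) = 9.426945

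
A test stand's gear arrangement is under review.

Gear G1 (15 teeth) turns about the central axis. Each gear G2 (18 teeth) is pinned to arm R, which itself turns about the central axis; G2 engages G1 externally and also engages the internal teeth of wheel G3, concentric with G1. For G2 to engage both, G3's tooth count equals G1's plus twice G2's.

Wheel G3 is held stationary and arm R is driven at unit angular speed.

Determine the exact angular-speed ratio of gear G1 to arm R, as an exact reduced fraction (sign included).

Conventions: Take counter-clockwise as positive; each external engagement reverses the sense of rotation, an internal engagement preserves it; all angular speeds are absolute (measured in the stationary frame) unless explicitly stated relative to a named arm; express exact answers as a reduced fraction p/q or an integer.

topology: planetary set — G1 15T / G2 18T / G3 51T, arm = carrier (Willis)
ring teeth: 15 + 2·18 = 51
15(ω_sun−ω_arm) = −51(ω_ring−ω_arm),  ω_ring = 0, ω_arm = 1
ω_sun = 1 − (51/15)(0−1) = 22/5
ω_out/ω_in = 22/5

22/5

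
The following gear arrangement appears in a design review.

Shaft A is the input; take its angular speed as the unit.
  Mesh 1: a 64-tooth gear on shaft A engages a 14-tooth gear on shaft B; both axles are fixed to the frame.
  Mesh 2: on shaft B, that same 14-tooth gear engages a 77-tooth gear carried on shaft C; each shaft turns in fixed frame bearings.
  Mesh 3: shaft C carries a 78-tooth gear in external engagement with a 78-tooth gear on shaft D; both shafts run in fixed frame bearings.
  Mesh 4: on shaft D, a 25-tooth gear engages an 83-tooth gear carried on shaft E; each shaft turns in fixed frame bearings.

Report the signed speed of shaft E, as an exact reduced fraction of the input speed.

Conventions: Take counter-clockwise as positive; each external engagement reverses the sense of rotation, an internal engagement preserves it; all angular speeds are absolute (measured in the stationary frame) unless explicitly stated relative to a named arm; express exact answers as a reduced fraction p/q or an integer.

4-mesh fixed-axis compound train (all bearings frame-fixed)
mesh 1 [64T→14T]: |ω|/ω_in = 1×64/14 = 32/7, sense flips to −
mesh 2 [14T→77T]: |ω|/ω_in = (32/7)×14/77 = 64/77, sense flips to +
mesh 3 [78T→78T]: |ω|/ω_in = (64/77)×78/78 = 64/77, sense flips to −
mesh 4 [25T→83T]: |ω|/ω_in = (64/77)×25/83 = 1600/6391, sense flips to +
signed output speed (× input speed) = 1600/6391

1600/6391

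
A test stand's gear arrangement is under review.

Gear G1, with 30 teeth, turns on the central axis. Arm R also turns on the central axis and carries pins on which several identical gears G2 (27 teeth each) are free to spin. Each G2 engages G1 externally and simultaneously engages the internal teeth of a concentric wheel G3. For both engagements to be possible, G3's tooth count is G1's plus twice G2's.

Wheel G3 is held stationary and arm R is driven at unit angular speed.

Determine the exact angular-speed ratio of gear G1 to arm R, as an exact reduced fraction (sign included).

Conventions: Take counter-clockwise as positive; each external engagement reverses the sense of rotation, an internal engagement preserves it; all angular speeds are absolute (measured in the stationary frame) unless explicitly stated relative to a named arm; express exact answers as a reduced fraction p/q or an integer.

planetary set (30T centre, 27T on arm, 84T internal) — Willis relation
ring teeth: 30 + 2·27 = 84
30(ω_sun−ω_arm) = −84(ω_ring−ω_arm),  ω_ring = 0, ω_arm = 1
ω_sun = 1 − (84/30)(0−1) = 19/5
ω_out/ω_in = 19/5

19/5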